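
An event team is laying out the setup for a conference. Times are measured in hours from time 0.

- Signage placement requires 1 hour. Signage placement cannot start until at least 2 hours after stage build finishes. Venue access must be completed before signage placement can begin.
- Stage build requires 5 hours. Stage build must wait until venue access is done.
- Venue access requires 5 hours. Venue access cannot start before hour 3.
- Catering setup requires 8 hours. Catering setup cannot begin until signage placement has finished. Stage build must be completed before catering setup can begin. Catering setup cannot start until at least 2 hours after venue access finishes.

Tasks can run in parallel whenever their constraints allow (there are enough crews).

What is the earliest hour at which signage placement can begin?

15

Venue access cannot begin until its own release at hour 3. It runs from hour 3 to 3 + 5 = hour 8.
Stage build waits on venue access (finishes hour 8), so it starts at hour 8 and finishes at 8 + 5 = hour 13.
Signage placement waits on stage build (finishes hour 13, plus 2-hour gap → hour 15); venue access (finishes hour 8). The latest of these is hour 15, which is the earliest signage placement can start.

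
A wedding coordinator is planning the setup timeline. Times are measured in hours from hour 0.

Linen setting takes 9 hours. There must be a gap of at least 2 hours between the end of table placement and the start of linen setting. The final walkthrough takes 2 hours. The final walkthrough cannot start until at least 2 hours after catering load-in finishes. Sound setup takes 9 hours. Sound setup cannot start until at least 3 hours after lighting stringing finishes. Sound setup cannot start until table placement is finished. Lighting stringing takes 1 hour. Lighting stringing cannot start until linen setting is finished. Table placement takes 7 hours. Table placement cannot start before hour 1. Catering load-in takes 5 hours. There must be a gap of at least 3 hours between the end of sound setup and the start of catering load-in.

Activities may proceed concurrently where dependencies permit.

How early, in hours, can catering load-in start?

35

Table placement cannot begin until its own release at hour 1. It runs from hour 1 to 1 + 7 = hour 8.
Linen setting cannot begin until table placement (finishes hour 8, plus 2-hour gap → hour 10). It runs from hour 10 to 10 + 9 = hour 19.
After linen setting (finishes hour 19), lighting stringing can start at hour 19 and finishes at hour 20.
Sound setup cannot start until lighting stringing (finishes hour 20, plus 3-hour gap → hour 23); table placement (finishes hour 8). The controlling bound is hour 23, so sound setup finishes at 23 + 9 = hour 32.
Catering load-in waits on sound setup (finishes hour 32, plus 3-hour gap → hour 35), so the earliest it can start is hour 35.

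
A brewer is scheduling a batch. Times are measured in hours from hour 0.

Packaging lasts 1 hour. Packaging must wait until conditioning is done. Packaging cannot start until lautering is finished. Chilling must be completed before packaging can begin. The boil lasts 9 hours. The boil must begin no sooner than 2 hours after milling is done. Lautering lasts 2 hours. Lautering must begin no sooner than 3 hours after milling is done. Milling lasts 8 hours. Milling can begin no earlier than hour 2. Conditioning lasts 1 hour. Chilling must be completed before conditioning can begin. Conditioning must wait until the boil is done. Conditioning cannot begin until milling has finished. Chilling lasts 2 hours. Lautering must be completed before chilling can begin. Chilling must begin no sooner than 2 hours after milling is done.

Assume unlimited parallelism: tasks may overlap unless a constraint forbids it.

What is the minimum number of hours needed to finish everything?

23

Milling cannot begin until its own release at hour 2. It runs from hour 2 to 2 + 8 = hour 10.
The boil cannot begin until milling (finishes hour 10, plus 2-hour gap → hour 12). It runs from hour 12 to 12 + 9 = hour 21.
Lautering waits on milling (finishes hour 10, plus 3-hour gap → hour 13), so it starts at hour 13 and finishes at 13 + 2 = hour 15.
For chilling: lautering (finishes hour 15); milling (finishes hour 10, plus 2-hour gap → hour 12). Taking the maximum gives a start of hour 15, and it finishes at 15 + 2 = hour 17.
Conditioning has to wait for chilling (finishes hour 17); the boil (finishes hour 21); milling (finishes hour 10). The latest of these is hour 21, so conditioning runs hour 21 to 21 + 1 = hour 22.
Packaging needs all of conditioning (finishes hour 22); lautering (finishes hour 15); chilling (finishes hour 17). That puts its earliest start at hour 22; it finishes at 22 + 1 = hour 23.
All tasks are finished once the last one completes. Finish times: Milling at 10, Lautering at 15, The boil at 21, Chilling at 17, Conditioning at 22, Packaging at 23. The latest is hour 23.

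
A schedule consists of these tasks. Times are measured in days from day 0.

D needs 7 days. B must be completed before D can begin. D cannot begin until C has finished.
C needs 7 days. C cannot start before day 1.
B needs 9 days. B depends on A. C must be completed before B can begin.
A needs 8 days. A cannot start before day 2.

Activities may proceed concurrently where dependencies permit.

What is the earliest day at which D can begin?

C cannot begin until its own release at day 1. It runs from day 1 to 1 + 7 = day 8.
After its own release at day 2, A can start at day 2 and finishes at day 10.
B has to wait for A (finishes day 10); C (finishes day 8). The latest of these is day 10, so B runs day 10 to 10 + 9 = day 19.
D waits on B (finishes day 19); C (finishes day 8). The latest of these is day 19, which is the earliest D can start.

19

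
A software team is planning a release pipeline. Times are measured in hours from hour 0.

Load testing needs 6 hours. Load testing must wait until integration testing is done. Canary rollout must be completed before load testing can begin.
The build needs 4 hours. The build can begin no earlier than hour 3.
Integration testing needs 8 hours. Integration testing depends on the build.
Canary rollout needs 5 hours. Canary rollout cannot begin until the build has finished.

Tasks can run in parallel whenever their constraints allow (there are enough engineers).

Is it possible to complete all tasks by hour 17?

No

The build waits on its own release at hour 3, so it starts at hour 3 and finishes at 3 + 4 = hour 7.
Canary rollout cannot begin until the build (finishes hour 7). It runs from hour 7 to 7 + 5 = hour 12.
Integration testing waits on the build (finishes hour 7), so it starts at hour 7 and finishes at 7 + 8 = hour 15.
Load testing cannot start until integration testing (finishes hour 15); canary rollout (finishes hour 12). The controlling bound is hour 15, so load testing finishes at 15 + 6 = hour 21.
The earliest everything can be done is hour 21, which is after the deadline of 17, so it is not possible.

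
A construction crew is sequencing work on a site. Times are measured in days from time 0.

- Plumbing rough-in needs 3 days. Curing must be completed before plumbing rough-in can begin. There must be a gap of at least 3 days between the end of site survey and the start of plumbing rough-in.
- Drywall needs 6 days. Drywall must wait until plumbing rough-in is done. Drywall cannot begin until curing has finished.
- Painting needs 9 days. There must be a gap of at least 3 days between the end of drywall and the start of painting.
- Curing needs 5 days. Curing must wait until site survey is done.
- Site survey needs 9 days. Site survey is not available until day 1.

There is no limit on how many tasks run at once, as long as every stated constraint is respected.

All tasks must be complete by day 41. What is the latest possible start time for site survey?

To finish by day 41, painting (duration 9) must start no later than day 32.
Drywall must finish before painting (must start by day 32, minus 3-day gap → day 29). With a 6-day duration, drywall must start by 29 − 6 = day 23.
Plumbing rough-in feeds into drywall (must start by day 23); so plumbing rough-in must finish by day 23 and therefore start by day 20.
Curing has several dependents: plumbing rough-in (must start by day 20); drywall (must start by day 23). The earliest of those limits is day 20, so curing must start by 20 − 5 = day 15.
For site survey: curing (must start by day 15); plumbing rough-in (must start by day 20, minus 3-day gap → day 17). The most restrictive is day 15; with a 9-day duration, site survey must start by day 6.

6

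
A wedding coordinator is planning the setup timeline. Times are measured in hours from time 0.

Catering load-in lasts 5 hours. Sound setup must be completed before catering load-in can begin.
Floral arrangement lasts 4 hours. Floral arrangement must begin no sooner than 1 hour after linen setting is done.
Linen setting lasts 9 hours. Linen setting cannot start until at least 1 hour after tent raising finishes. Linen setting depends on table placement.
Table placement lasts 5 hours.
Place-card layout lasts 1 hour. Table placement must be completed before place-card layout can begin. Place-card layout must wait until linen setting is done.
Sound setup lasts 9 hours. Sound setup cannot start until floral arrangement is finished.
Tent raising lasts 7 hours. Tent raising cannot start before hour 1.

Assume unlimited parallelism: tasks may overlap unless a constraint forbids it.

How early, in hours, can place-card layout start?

Table placement has no prerequisites, so it starts at hour 0 and finishes at hour 5.
Tent raising cannot begin until its own release at hour 1. It runs from hour 1 to 1 + 7 = hour 8.
Linen setting cannot start until tent raising (finishes hour 8, plus 1-hour gap → hour 9); table placement (finishes hour 5). The controlling bound is hour 9, so linen setting finishes at 9 + 9 = hour 18.
Place-card layout waits on table placement (finishes hour 5); linen setting (finishes hour 18). The latest of these is hour 18, which is the earliest place-card layout can start.

18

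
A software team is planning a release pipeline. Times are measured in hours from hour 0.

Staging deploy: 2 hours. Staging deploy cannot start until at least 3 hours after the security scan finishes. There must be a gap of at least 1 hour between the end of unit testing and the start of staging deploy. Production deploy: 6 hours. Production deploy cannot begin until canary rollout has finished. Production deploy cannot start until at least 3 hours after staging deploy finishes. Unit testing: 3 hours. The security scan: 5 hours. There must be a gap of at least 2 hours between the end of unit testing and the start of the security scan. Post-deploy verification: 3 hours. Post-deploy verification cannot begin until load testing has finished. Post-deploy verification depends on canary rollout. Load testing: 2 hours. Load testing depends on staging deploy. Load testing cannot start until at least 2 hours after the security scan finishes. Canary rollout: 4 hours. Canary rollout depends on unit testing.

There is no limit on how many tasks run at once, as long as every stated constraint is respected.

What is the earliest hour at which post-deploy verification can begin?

17

Unit testing has no prerequisites, so it starts at hour 0 and finishes at hour 3.
After unit testing (finishes hour 3), canary rollout can start at hour 3 and finishes at hour 7.
The security scan waits on unit testing (finishes hour 3, plus 2-hour gap → hour 5), so it starts at hour 5 and finishes at 5 + 5 = hour 10.
Staging deploy has to wait for the security scan (finishes hour 10, plus 3-hour gap → hour 13); unit testing (finishes hour 3, plus 1-hour gap → hour 4). The latest of these is hour 13, so staging deploy runs hour 13 to 13 + 2 = hour 15.
Load testing has to wait for staging deploy (finishes hour 15); the security scan (finishes hour 10, plus 2-hour gap → hour 12). The latest of these is hour 15, so load testing runs hour 15 to 15 + 2 = hour 17.
Post-deploy verification waits on load testing (finishes hour 17); canary rollout (finishes hour 7). The latest of these is hour 17, which is the earliest post-deploy verification can start.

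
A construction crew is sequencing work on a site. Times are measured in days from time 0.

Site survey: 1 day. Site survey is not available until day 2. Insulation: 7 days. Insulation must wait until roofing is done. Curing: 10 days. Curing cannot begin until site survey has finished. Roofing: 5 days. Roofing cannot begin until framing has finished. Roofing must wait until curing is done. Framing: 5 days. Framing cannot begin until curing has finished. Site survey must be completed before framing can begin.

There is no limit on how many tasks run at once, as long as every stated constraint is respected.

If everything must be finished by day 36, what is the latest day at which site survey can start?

Insulation has no dependents, so it just needs to finish by day 36. Starting by 36 − 7 = day 29 achieves that.
Roofing has to be done before insulation (must start by day 29). That means finishing by day 29, i.e. starting by 29 − 5 = day 24.
Since roofing (must start by day 24) depends on it, framing must finish by day 24. Backing off its 5-day duration gives a latest start of day 19.
For curing: framing (must start by day 19); roofing (must start by day 24). The most restrictive is day 19; with a 10-day duration, curing must start by day 9.
Site survey feeds curing (must start by day 9); framing (must start by day 19). Taking the minimum, site survey must finish by day 9 and start by 9 − 1 = day 8.

8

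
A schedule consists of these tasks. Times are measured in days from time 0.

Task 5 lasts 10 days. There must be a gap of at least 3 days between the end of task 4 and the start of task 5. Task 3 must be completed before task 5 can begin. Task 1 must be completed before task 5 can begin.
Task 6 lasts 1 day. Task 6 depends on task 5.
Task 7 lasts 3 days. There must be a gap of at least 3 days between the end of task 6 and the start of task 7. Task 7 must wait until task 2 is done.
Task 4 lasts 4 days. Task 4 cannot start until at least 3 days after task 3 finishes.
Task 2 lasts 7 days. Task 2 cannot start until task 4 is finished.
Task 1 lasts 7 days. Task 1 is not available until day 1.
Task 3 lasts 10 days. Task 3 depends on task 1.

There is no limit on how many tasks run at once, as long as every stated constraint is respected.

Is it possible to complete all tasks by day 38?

Task 1 waits on its own release at day 1, so it starts at day 1 and finishes at 1 + 7 = day 8.
After task 1 (finishes day 8), task 3 can start at day 8 and finishes at day 18.
Task 4 cannot begin until task 3 (finishes day 18, plus 3-day gap → day 21). It runs from day 21 to 21 + 4 = day 25.
Task 5 needs all of task 4 (finishes day 25, plus 3-day gap → day 28); task 3 (finishes day 18); task 1 (finishes day 8). That puts its earliest start at day 28; it finishes at 28 + 10 = day 38.
Task 6 waits on task 5 (finishes day 38), so it starts at day 38 and finishes at 38 + 1 = day 39.
After task 4 (finishes day 25), task 2 can start at day 25 and finishes at day 32.
Task 7 needs all of task 6 (finishes day 39, plus 3-day gap → day 42); task 2 (finishes day 32). That puts its earliest start at day 42; it finishes at 42 + 3 = day 45.
The earliest everything can be done is day 45, which is after the deadline of 38, so it is not possible.

No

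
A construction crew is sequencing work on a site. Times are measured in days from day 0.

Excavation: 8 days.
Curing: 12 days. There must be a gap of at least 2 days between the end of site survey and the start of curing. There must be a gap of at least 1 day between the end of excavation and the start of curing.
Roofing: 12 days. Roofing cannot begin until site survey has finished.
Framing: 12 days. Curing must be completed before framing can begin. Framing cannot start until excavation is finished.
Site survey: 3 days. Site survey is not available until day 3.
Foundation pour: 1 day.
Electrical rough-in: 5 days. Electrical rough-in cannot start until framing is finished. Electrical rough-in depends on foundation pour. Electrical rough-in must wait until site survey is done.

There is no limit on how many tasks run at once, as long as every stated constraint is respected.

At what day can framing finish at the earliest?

33

Nothing blocks excavation, so it runs from day 0 to day 8.
Site survey waits on its own release at day 3, so it starts at day 3 and finishes at 3 + 3 = day 6.
For curing: site survey (finishes day 6, plus 2-day gap → day 8); excavation (finishes day 8, plus 1-day gap → day 9). Taking the maximum gives a start of day 9, and it finishes at 9 + 12 = day 21.
For framing: curing (finishes day 21); excavation (finishes day 8). Taking the maximum gives a start of day 21, and it finishes at 21 + 12 = day 33.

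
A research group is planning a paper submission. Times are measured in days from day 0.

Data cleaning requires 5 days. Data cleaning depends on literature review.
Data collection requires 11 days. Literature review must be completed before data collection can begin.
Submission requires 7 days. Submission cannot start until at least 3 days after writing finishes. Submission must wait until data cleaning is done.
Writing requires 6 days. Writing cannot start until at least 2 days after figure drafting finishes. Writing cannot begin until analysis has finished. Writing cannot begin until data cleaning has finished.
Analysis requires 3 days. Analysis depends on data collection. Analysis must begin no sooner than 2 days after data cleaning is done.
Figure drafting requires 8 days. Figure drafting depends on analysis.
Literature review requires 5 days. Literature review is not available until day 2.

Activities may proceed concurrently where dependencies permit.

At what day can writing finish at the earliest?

Literature review waits on its own release at day 2, so it starts at day 2 and finishes at 2 + 5 = day 7.
Data cleaning cannot begin until literature review (finishes day 7). It runs from day 7 to 7 + 5 = day 12.
After literature review (finishes day 7), data collection can start at day 7 and finishes at day 18.
Analysis needs all of data collection (finishes day 18); data cleaning (finishes day 12, plus 2-day gap → day 14). That puts its earliest start at day 18; it finishes at 18 + 3 = day 21.
Figure drafting cannot begin until analysis (finishes day 21). It runs from day 21 to 21 + 8 = day 29.
Writing has to wait for figure drafting (finishes day 29, plus 2-day gap → day 31); analysis (finishes day 21); data cleaning (finishes day 12). The latest of these is day 31, so writing runs day 31 to 31 + 6 = day 37.

37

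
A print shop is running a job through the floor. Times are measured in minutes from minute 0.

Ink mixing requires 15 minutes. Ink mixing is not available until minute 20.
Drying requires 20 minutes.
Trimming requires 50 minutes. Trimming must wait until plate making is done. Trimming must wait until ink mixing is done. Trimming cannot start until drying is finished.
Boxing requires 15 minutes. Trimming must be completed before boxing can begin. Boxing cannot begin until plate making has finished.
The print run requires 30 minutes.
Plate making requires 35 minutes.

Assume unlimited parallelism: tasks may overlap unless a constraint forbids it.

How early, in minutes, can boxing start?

85

Nothing blocks drying, so it runs from minute 0 to minute 20.
Ink mixing waits on its own release at minute 20, so it starts at minute 20 and finishes at 20 + 15 = minute 35.
Nothing blocks plate making, so it runs from minute 0 to minute 35.
Trimming has to wait for plate making (finishes minute 35); ink mixing (finishes minute 35); drying (finishes minute 20). The latest of these is minute 35, so trimming runs minute 35 to 35 + 50 = minute 85.
Boxing waits on trimming (finishes minute 85); plate making (finishes minute 35). The latest of these is minute 85, which is the earliest boxing can start.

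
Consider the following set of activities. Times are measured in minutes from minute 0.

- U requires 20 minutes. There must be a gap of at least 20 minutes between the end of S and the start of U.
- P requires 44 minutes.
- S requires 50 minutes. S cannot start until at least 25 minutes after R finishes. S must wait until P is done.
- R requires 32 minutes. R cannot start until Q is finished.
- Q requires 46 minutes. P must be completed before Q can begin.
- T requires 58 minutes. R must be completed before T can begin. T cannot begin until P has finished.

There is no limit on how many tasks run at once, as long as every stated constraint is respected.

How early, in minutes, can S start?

147

Nothing blocks P, so it runs from minute 0 to minute 44.
Q cannot begin until P (finishes minute 44). It runs from minute 44 to 44 + 46 = minute 90.
After Q (finishes minute 90), R can start at minute 90 and finishes at minute 122.
S waits on R (finishes minute 122, plus 25-minute gap → minute 147); P (finishes minute 44). The latest of these is minute 147, which is the earliest S can start.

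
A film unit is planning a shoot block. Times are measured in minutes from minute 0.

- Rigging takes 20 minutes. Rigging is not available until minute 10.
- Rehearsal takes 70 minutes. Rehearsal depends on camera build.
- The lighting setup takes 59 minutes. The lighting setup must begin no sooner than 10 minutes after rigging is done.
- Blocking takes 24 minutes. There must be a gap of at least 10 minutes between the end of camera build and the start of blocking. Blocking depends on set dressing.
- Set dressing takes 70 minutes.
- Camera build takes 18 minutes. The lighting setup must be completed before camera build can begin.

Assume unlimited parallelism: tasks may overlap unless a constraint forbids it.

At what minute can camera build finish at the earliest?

After its own release at minute 10, rigging can start at minute 10 and finishes at minute 30.
The lighting setup waits on rigging (finishes minute 30, plus 10-minute gap → minute 40), so it starts at minute 40 and finishes at 40 + 59 = minute 99.
Camera build waits on the lighting setup (finishes minute 99), so it starts at minute 99 and finishes at 99 + 18 = minute 117.

117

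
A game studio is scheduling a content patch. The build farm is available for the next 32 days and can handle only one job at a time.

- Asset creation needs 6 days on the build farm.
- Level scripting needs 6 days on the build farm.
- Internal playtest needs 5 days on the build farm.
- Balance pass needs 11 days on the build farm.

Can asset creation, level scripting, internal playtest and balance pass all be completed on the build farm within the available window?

Yes

Running back to back, the jobs need 6 + 6 + 5 + 11 = 28 days on the build farm.
Since 28 ≤ 32, they fit within the window.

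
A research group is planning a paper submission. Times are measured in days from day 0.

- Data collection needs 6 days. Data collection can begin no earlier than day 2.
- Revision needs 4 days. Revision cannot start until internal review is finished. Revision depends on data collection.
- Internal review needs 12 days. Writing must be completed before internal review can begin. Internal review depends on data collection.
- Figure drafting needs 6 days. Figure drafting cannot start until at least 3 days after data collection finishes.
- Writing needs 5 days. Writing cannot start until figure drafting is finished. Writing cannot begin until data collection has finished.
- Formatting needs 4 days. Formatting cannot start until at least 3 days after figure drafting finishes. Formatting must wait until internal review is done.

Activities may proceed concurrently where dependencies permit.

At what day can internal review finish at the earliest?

After its own release at day 2, data collection can start at day 2 and finishes at day 8.
Figure drafting waits on data collection (finishes day 8, plus 3-day gap → day 11), so it starts at day 11 and finishes at 11 + 6 = day 17.
Writing needs all of figure drafting (finishes day 17); data collection (finishes day 8). That puts its earliest start at day 17; it finishes at 17 + 5 = day 22.
Internal review has to wait for writing (finishes day 22); data collection (finishes day 8). The latest of these is day 22, so internal review runs day 22 to 22 + 12 = day 34.

34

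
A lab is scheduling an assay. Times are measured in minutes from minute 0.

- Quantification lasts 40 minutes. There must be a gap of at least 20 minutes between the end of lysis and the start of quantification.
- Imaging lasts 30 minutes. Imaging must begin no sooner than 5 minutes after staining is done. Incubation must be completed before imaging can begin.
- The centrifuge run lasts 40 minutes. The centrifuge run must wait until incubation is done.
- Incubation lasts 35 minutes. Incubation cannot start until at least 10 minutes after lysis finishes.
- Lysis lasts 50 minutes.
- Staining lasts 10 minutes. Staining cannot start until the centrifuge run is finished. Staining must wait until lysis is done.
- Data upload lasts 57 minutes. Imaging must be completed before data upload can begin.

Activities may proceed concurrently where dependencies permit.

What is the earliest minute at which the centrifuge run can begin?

95

Lysis can start immediately at minute 0; it finishes at minute 50.
Incubation waits on lysis (finishes minute 50, plus 10-minute gap → minute 60), so it starts at minute 60 and finishes at 60 + 35 = minute 95.
The centrifuge run waits on incubation (finishes minute 95), so the earliest it can start is minute 95.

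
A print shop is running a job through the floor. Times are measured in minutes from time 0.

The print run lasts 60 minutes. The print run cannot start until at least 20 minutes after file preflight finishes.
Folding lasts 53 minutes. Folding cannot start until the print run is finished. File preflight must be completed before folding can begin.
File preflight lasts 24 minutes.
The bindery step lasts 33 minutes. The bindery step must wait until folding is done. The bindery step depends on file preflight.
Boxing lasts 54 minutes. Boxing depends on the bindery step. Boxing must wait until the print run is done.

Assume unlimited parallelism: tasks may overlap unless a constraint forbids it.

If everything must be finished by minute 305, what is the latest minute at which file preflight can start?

61

Boxing must finish by minute 305; it takes 54 minutes, so it must start by 305 − 54 = minute 251.
The bindery step must finish before boxing (must start by minute 251). With a 33-minute duration, the bindery step must start by 251 − 33 = minute 218.
Folding must finish before the bindery step (must start by minute 218). With a 53-minute duration, folding must start by 218 − 53 = minute 165.
The print run feeds folding (must start by minute 165); boxing (must start by minute 251). Taking the minimum, the print run must finish by minute 165 and start by 165 − 60 = minute 105.
File preflight must finish in time for the print run (must start by minute 105, minus 20-minute gap → minute 85); folding (must start by minute 165); the bindery step (must start by minute 218). The tightest is minute 85, so file preflight must start by 85 − 24 = minute 61.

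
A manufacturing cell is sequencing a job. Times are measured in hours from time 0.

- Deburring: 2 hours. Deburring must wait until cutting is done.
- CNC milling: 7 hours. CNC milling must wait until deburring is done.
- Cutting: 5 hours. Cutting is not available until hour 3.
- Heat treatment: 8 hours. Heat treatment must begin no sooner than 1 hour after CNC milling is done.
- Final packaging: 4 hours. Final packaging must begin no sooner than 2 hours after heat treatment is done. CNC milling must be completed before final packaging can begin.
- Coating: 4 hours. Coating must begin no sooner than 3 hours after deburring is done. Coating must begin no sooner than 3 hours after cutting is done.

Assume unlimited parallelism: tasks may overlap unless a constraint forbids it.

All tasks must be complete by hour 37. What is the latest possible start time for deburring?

Final packaging must finish by hour 37; it takes 4 hours, so it must start by 37 − 4 = hour 33.
Heat treatment must finish before final packaging (must start by hour 33, minus 2-hour gap → hour 31). With an 8-hour duration, heat treatment must start by 31 − 8 = hour 23.
For CNC milling: heat treatment (must start by hour 23, minus 1-hour gap → hour 22); final packaging (must start by hour 33). The most restrictive is hour 22; with a 7-hour duration, CNC milling must start by hour 15.
To finish by hour 37, coating (duration 4) must start no later than hour 33.
Deburring has several dependents: CNC milling (must start by hour 15); coating (must start by hour 33, minus 3-hour gap → hour 30). The earliest of those limits is hour 15, so deburring must start by 15 − 2 = hour 13.

13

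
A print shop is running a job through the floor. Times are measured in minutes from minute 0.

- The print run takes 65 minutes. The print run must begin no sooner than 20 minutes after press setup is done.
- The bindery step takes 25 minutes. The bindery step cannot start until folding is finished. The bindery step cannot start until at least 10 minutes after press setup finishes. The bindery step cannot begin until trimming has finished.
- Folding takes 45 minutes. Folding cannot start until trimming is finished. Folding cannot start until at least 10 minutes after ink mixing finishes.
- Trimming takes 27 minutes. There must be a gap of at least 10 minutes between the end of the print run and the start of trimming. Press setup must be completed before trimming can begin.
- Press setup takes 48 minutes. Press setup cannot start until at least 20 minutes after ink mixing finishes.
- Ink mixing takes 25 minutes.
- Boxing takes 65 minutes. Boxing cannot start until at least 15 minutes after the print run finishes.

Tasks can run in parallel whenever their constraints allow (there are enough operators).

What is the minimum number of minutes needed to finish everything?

285

Nothing blocks ink mixing, so it runs from minute 0 to minute 25.
Press setup waits on ink mixing (finishes minute 25, plus 20-minute gap → minute 45), so it starts at minute 45 and finishes at 45 + 48 = minute 93.
The print run cannot begin until press setup (finishes minute 93, plus 20-minute gap → minute 113). It runs from minute 113 to 113 + 65 = minute 178.
After the print run (finishes minute 178, plus 15-minute gap → minute 193), boxing can start at minute 193 and finishes at minute 258.
Trimming cannot start until the print run (finishes minute 178, plus 10-minute gap → minute 188); press setup (finishes minute 93). The controlling bound is minute 188, so trimming finishes at 188 + 27 = minute 215.
For folding: trimming (finishes minute 215); ink mixing (finishes minute 25, plus 10-minute gap → minute 35). Taking the maximum gives a start of minute 215, and it finishes at 215 + 45 = minute 260.
The bindery step has to wait for folding (finishes minute 260); press setup (finishes minute 93, plus 10-minute gap → minute 103); trimming (finishes minute 215). The latest of these is minute 260, so the bindery step runs minute 260 to 260 + 25 = minute 285.
All tasks are finished once the last one completes. Finish times: Ink mixing at 25, Press setup at 93, The print run at 178, Trimming at 215, Folding at 260, The bindery step at 285, Boxing at 258. The latest is minute 285.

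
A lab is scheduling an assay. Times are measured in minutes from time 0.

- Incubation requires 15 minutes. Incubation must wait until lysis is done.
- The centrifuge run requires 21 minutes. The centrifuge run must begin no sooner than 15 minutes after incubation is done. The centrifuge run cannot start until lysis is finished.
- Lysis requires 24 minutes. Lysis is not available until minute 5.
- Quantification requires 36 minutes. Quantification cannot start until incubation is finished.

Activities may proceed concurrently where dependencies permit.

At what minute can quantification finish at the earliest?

80

Lysis cannot begin until its own release at minute 5. It runs from minute 5 to 5 + 24 = minute 29.
After lysis (finishes minute 29), incubation can start at minute 29 and finishes at minute 44.
After incubation (finishes minute 44), quantification can start at minute 44 and finishes at minute 80.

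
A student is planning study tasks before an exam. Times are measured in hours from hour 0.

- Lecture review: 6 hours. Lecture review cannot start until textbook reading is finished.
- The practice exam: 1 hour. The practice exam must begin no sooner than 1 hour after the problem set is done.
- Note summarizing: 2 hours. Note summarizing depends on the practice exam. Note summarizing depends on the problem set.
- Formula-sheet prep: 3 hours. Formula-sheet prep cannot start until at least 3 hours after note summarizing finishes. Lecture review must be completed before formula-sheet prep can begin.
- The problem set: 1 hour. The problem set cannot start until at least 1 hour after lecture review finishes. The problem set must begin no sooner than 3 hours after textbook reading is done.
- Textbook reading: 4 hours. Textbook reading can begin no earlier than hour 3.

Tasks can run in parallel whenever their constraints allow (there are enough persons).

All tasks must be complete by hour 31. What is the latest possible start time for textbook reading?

9

Formula-sheet prep has no dependents, so it just needs to finish by hour 31. Starting by 31 − 3 = hour 28 achieves that.
Since formula-sheet prep (must start by hour 28, minus 3-hour gap → hour 25) depends on it, note summarizing must finish by hour 25. Backing off its 2-hour duration gives a latest start of hour 23.
Since note summarizing (must start by hour 23) depends on it, the practice exam must finish by hour 23. Backing off its 1-hour duration gives a latest start of hour 22.
The problem set has several dependents: the practice exam (must start by hour 22, minus 1-hour gap → hour 21); note summarizing (must start by hour 23). The earliest of those limits is hour 21, so the problem set must start by 21 − 1 = hour 20.
Lecture review has several dependents: the problem set (must start by hour 20, minus 1-hour gap → hour 19); formula-sheet prep (must start by hour 28). The earliest of those limits is hour 19, so lecture review must start by 19 − 6 = hour 13.
Textbook reading feeds lecture review (must start by hour 13); the problem set (must start by hour 20, minus 3-hour gap → hour 17). Taking the minimum, textbook reading must finish by hour 13 and start by 13 − 4 = hour 9.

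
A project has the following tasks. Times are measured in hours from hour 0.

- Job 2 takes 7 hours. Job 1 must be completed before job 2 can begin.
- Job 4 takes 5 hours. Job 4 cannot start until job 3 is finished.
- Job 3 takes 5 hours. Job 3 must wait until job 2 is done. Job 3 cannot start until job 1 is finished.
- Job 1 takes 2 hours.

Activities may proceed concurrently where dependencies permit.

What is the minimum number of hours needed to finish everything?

19

Nothing blocks job 1, so it runs from hour 0 to hour 2.
After job 1 (finishes hour 2), job 2 can start at hour 2 and finishes at hour 9.
Job 3 needs all of job 2 (finishes hour 9); job 1 (finishes hour 2). That puts its earliest start at hour 9; it finishes at 9 + 5 = hour 14.
After job 3 (finishes hour 14), job 4 can start at hour 14 and finishes at hour 19.
All tasks are finished once the last one completes. Finish times: Job 1 at 2, Job 2 at 9, Job 3 at 14, Job 4 at 19. The latest is hour 19.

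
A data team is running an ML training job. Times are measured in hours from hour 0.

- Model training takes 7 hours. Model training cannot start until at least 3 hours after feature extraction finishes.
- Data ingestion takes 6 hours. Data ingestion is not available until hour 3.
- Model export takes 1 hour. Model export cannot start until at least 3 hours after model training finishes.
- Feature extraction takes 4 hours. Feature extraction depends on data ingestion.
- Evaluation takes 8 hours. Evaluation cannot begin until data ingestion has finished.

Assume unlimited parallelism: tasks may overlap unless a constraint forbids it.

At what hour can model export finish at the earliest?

After its own release at hour 3, data ingestion can start at hour 3 and finishes at hour 9.
Feature extraction waits on data ingestion (finishes hour 9), so it starts at hour 9 and finishes at 9 + 4 = hour 13.
Model training waits on feature extraction (finishes hour 13, plus 3-hour gap → hour 16), so it starts at hour 16 and finishes at 16 + 7 = hour 23.
Model export waits on model training (finishes hour 23, plus 3-hour gap → hour 26), so it starts at hour 26 and finishes at 26 + 1 = hour 27.

27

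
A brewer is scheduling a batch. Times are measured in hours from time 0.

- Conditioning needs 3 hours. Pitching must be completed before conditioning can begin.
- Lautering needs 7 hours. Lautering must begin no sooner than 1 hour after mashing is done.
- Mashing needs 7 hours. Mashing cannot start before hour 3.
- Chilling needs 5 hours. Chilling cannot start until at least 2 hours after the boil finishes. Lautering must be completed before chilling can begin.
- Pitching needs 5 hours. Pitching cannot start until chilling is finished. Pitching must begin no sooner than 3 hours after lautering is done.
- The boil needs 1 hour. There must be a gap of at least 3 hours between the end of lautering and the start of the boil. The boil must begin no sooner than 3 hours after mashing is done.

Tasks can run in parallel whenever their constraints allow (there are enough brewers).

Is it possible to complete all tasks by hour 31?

After its own release at hour 3, mashing can start at hour 3 and finishes at hour 10.
Lautering waits on mashing (finishes hour 10, plus 1-hour gap → hour 11), so it starts at hour 11 and finishes at 11 + 7 = hour 18.
The boil cannot start until lautering (finishes hour 18, plus 3-hour gap → hour 21); mashing (finishes hour 10, plus 3-hour gap → hour 13). The controlling bound is hour 21, so the boil finishes at 21 + 1 = hour 22.
Chilling needs all of the boil (finishes hour 22, plus 2-hour gap → hour 24); lautering (finishes hour 18). That puts its earliest start at hour 24; it finishes at 24 + 5 = hour 29.
Pitching has to wait for chilling (finishes hour 29); lautering (finishes hour 18, plus 3-hour gap → hour 21). The latest of these is hour 29, so pitching runs hour 29 to 29 + 5 = hour 34.
Conditioning waits on pitching (finishes hour 34), so it starts at hour 34 and finishes at 34 + 3 = hour 37.
The earliest everything can be done is hour 37, which is after the deadline of 31, so it is not possible.

No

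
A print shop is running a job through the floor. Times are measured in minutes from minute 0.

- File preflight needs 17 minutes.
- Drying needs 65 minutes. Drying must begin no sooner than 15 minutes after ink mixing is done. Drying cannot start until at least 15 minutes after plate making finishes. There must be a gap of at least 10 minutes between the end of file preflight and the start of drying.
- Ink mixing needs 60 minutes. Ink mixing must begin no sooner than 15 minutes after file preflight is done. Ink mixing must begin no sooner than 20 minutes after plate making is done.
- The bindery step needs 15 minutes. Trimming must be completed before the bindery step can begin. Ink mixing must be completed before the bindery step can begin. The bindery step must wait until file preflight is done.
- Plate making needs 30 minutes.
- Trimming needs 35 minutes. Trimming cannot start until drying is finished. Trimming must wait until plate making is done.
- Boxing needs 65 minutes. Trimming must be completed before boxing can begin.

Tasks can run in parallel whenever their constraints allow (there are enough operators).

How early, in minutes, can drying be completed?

Plate making can start immediately at minute 0; it finishes at minute 30.
File preflight can start immediately at minute 0; it finishes at minute 17.
Ink mixing has to wait for file preflight (finishes minute 17, plus 15-minute gap → minute 32); plate making (finishes minute 30, plus 20-minute gap → minute 50). The latest of these is minute 50, so ink mixing runs minute 50 to 50 + 60 = minute 110.
Drying has to wait for ink mixing (finishes minute 110, plus 15-minute gap → minute 125); plate making (finishes minute 30, plus 15-minute gap → minute 45); file preflight (finishes minute 17, plus 10-minute gap → minute 27). The latest of these is minute 125, so drying runs minute 125 to 125 + 65 = minute 190.

190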